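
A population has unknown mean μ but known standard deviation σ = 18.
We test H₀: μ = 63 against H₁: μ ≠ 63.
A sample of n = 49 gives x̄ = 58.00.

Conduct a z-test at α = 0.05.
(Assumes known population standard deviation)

Answer: z = -1.9445, fail to reject H₀

Derivation:
Standard error: SE = σ/√n = 18/√49 = 2.5714
z-statistic: z = (x̄ - μ₀)/SE = (58.00 - 63)/2.5714 = -1.9445
Critical value: ±1.960
p-value = 0.0518
Decision: fail to reject H₀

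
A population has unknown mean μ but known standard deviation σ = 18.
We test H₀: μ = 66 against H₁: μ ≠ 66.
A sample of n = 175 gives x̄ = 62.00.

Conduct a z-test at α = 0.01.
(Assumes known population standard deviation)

Standard error: SE = σ/√n = 18/√175 = 1.3607
z-statistic: z = (x̄ - μ₀)/SE = (62.00 - 66)/1.3607 = -2.9397
Critical value: ±2.576
p-value = 0.0033
Decision: reject H₀

Answer: z = -2.9397, reject H₀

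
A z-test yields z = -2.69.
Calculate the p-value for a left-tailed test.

For z = -2.69:
p = P(Z < -2.69) = Φ(-2.69) = 0.0036

Answer: p-value ≈ 0.0036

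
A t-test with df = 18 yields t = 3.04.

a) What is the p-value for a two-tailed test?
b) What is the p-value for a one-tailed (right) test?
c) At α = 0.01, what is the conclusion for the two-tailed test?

Using t-distribution with df = 18:
a) Two-tailed: p = 2×P(T > 3.04) = 0.0070
b) One-tailed: p = P(T > 3.04) = 0.0035
c) 0.0070 < 0.01, reject H₀

Answer: a) 0.0070, b) 0.0035, c) reject H₀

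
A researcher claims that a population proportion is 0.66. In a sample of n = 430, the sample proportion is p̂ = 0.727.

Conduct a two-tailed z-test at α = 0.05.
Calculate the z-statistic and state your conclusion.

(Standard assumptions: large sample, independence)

Answer: z = 2.9329, reject H₀

Derivation:
H₀: p = 0.66, H₁: p ≠ 0.66
Standard error: SE = √(p₀(1-p₀)/n) = √(0.66×0.34/430) = 0.022844
z-statistic: z = (p̂ - p₀)/SE = (0.727 - 0.66)/0.022844 = 2.9329
Critical value: z_0.025 = ±1.960
p-value = 0.0034
Decision: reject H₀ at α = 0.05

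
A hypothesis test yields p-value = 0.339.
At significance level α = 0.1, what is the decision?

Compare p-value to α:
0.339 ≥ 0.1
Decision: fail to reject H₀

Answer: fail to reject H₀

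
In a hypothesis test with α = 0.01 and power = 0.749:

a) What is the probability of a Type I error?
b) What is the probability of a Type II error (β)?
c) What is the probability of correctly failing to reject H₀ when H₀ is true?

a) Type I error probability = α = 0.01
b) Power = P(reject H₀ | H₁ true) = 1 - β = 0.749, so Type II error probability = β = 1 - Power = 0.251
c) P(fail to reject H₀ | H₀ true) = 1 - α = 0.99

Answer: a) 0.01, b) 0.251, c) 0.99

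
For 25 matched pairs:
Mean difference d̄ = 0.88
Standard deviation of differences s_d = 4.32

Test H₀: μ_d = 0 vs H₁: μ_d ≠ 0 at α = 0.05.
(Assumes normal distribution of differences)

df = n - 1 = 24
SE = s_d/√n = 4.32/√25 = 0.8640
t = d̄/SE = 0.88/0.8640 = 1.0185
Critical value: t_{0.025,24} = ±2.064
p-value ≈ 0.3186
Decision: fail to reject H₀

Answer: t = 1.0185, fail to reject H₀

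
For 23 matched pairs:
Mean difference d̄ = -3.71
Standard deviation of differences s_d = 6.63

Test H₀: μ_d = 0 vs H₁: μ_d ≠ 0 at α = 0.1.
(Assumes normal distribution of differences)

Answer: t = -2.6835, reject H₀

Derivation:
df = n - 1 = 22
SE = s_d/√n = 6.63/√23 = 1.3825
t = d̄/SE = -3.71/1.3825 = -2.6835
Critical value: t_{0.05,22} = ±1.717
p-value ≈ 0.0136
Decision: reject H₀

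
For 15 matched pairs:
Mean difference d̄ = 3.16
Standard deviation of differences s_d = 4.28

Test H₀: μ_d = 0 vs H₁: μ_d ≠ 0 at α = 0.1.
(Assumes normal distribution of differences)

Answer: t = 2.8595, reject H₀

Derivation:
df = n - 1 = 14
SE = s_d/√n = 4.28/√15 = 1.1051
t = d̄/SE = 3.16/1.1051 = 2.8595
Critical value: t_{0.05,14} = ±1.761
p-value ≈ 0.0126
Decision: reject H₀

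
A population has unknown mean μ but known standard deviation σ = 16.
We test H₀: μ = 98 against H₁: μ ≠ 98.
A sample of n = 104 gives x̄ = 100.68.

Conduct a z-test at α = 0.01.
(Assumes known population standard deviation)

Standard error: SE = σ/√n = 16/√104 = 1.5689
z-statistic: z = (x̄ - μ₀)/SE = (100.68 - 98)/1.5689 = 1.7082
Critical value: ±2.576
p-value = 0.0876
Decision: fail to reject H₀

Answer: z = 1.7082, fail to reject H₀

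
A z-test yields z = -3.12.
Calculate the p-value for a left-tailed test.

For z = -3.12:
p = P(Z < -3.12) = Φ(-3.12) = 0.0009

Answer: p-value ≈ 0.0009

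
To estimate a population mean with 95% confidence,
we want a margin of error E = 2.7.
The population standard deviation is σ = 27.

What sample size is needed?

Answer: n = 385

Derivation:
z_0.025 = 1.960
n = (z×σ/E)² = (1.960×27/2.7)²
n = 384.1600
Round up: n = 385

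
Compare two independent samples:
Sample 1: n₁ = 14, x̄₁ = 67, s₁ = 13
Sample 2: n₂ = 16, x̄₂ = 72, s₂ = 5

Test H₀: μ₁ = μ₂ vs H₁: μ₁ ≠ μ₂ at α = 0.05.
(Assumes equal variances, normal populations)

Pooled variance: s²_p = [13×13² + 15×5²]/(28) = 91.8571
s_p = 9.5842
SE = s_p×√(1/n₁ + 1/n₂) = 9.5842×√(1/14 + 1/16) = 3.5075
t = (x̄₁ - x̄₂)/SE = (67 - 72)/3.5075 = -1.4255
df = 28, t-critical = ±2.048
Decision: fail to reject H₀

Answer: t = -1.4255, fail to reject H₀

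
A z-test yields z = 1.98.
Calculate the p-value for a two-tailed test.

For z = 1.98:
p = 2×P(Z > |1.98|) = 2×(1 - Φ(1.98)) = 0.0477

Answer: p-value ≈ 0.0477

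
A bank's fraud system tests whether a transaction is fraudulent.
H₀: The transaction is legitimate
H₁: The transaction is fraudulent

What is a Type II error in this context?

Type I error (α): Rejecting H₀ when H₀ is true
Type II error (β): Failing to reject H₀ when H₁ is true

Answer: Allowing a fraudulent transaction to go through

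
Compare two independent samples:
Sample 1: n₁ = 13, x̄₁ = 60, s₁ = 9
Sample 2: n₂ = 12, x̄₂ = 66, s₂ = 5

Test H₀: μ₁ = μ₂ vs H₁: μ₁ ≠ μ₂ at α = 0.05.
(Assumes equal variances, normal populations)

Answer: t = -2.0356, fail to reject H₀

Derivation:
Pooled variance: s²_p = [12×9² + 11×5²]/(23) = 54.2174
s_p = 7.3632
SE = s_p×√(1/n₁ + 1/n₂) = 7.3632×√(1/13 + 1/12) = 2.9476
t = (x̄₁ - x̄₂)/SE = (60 - 66)/2.9476 = -2.0356
df = 23, t-critical = ±2.069
Decision: fail to reject H₀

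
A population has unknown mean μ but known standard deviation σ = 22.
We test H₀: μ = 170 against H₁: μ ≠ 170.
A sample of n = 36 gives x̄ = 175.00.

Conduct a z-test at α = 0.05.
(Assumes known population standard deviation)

Standard error: SE = σ/√n = 22/√36 = 3.6667
z-statistic: z = (x̄ - μ₀)/SE = (175.00 - 170)/3.6667 = 1.3636
Critical value: ±1.960
p-value = 0.1727
Decision: fail to reject H₀

Answer: z = 1.3636, fail to reject H₀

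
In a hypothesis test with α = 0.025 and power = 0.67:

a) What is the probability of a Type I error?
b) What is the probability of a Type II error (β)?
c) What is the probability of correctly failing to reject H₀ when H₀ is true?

a) Type I error probability = α = 0.025
b) Power = P(reject H₀ | H₁ true) = 1 - β = 0.67, so Type II error probability = β = 1 - Power = 0.33
c) P(fail to reject H₀ | H₀ true) = 1 - α = 0.975

Answer: a) 0.025, b) 0.33, c) 0.975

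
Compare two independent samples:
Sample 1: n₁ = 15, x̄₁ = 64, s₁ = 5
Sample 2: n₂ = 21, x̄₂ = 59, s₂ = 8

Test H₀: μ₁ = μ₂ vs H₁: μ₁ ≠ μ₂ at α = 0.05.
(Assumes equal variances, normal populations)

Answer: t = 2.1361, reject H₀

Derivation:
Pooled variance: s²_p = [14×5² + 20×8²]/(34) = 47.9412
s_p = 6.9240
SE = s_p×√(1/n₁ + 1/n₂) = 6.9240×√(1/15 + 1/21) = 2.3407
t = (x̄₁ - x̄₂)/SE = (64 - 59)/2.3407 = 2.1361
df = 34, t-critical = ±2.032
Decision: reject H₀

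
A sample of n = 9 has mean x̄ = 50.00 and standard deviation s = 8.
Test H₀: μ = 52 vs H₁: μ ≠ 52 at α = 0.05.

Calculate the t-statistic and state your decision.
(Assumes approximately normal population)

df = n - 1 = 8
SE = s/√n = 8/√9 = 2.6667
t = (x̄ - μ₀)/SE = (50.00 - 52)/2.6667 = -0.7500
Critical value: t_{0.025,8} = ±2.306
p-value ≈ 0.4747
Decision: fail to reject H₀

Answer: t = -0.7500, fail to reject H₀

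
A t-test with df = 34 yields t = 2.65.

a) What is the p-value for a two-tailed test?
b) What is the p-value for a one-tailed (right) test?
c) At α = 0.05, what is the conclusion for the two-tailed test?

Answer: a) 0.0121, b) 0.0061, c) reject H₀

Derivation:
Using t-distribution with df = 34:
a) Two-tailed: p = 2×P(T > 2.65) = 0.0121
b) One-tailed: p = P(T > 2.65) = 0.0061
c) 0.0121 < 0.05, reject H₀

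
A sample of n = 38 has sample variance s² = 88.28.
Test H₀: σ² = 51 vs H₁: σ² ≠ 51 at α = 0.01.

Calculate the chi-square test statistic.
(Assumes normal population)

df = n - 1 = 37
χ² = (n-1)s²/σ₀² = 37×88.28/51 = 64.0463
Critical values: χ²_{0.995,37} = 18.586, χ²_{0.005,37} = 62.883
Rejection region: χ² < 18.586 or χ² > 62.883
Decision: reject H₀

Answer: χ² = 64.0463, reject H₀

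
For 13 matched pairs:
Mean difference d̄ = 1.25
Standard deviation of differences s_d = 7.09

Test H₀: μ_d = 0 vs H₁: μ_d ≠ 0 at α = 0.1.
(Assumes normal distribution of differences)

df = n - 1 = 12
SE = s_d/√n = 7.09/√13 = 1.9664
t = d̄/SE = 1.25/1.9664 = 0.6357
Critical value: t_{0.05,12} = ±1.782
p-value ≈ 0.5369
Decision: fail to reject H₀

Answer: t = 0.6357, fail to reject H₀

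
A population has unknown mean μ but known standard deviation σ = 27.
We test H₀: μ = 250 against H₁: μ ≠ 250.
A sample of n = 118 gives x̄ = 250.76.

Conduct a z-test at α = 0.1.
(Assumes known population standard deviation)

Answer: z = 0.3058, fail to reject H₀

Derivation:
Standard error: SE = σ/√n = 27/√118 = 2.4856
z-statistic: z = (x̄ - μ₀)/SE = (250.76 - 250)/2.4856 = 0.3058
Critical value: ±1.645
p-value = 0.7598
Decision: fail to reject H₀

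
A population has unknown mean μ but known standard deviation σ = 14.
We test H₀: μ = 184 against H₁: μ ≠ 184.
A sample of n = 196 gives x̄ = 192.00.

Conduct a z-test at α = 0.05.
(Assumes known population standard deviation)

Answer: z = 8.0000, reject H₀

Derivation:
Standard error: SE = σ/√n = 14/√196 = 1.0000
z-statistic: z = (x̄ - μ₀)/SE = (192.00 - 184)/1.0000 = 8.0000
Critical value: ±1.960
p-value < 0.0001
Decision: reject H₀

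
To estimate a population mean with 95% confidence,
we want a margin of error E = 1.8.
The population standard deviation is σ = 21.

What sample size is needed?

z_0.025 = 1.960
n = (z×σ/E)² = (1.960×21/1.8)²
n = 522.8844
Round up: n = 523

Answer: n = 523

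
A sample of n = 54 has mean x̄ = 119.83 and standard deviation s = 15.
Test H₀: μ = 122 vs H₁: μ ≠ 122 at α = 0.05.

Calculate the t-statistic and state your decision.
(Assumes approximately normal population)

df = n - 1 = 53
SE = s/√n = 15/√54 = 2.0412
t = (x̄ - μ₀)/SE = (119.83 - 122)/2.0412 = -1.0631
Critical value: t_{0.025,53} = ±2.006
p-value ≈ 0.2926
Decision: fail to reject H₀

Answer: t = -1.0631, fail to reject H₀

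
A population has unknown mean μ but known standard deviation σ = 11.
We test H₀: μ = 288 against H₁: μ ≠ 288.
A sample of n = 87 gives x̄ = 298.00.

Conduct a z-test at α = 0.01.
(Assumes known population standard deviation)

Answer: z = 8.4796, reject H₀

Derivation:
Standard error: SE = σ/√n = 11/√87 = 1.1793
z-statistic: z = (x̄ - μ₀)/SE = (298.00 - 288)/1.1793 = 8.4796
Critical value: ±2.576
p-value < 0.0001
Decision: reject H₀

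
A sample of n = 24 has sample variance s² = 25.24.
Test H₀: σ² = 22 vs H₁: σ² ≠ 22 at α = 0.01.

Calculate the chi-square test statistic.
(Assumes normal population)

Answer: χ² = 26.3873, fail to reject H₀

Derivation:
df = n - 1 = 23
χ² = (n-1)s²/σ₀² = 23×25.24/22 = 26.3873
Critical values: χ²_{0.995,23} = 9.260, χ²_{0.005,23} = 44.181
Rejection region: χ² < 9.260 or χ² > 44.181
Decision: fail to reject H₀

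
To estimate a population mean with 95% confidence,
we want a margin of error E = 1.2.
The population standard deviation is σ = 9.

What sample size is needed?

z_0.025 = 1.960
n = (z×σ/E)² = (1.960×9/1.2)²
n = 216.0900
Round up: n = 217

Answer: n = 217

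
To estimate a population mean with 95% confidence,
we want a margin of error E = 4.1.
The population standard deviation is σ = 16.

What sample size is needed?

Answer: n = 59

Derivation:
z_0.025 = 1.960
n = (z×σ/E)² = (1.960×16/4.1)²
n = 58.5038
Round up: n = 59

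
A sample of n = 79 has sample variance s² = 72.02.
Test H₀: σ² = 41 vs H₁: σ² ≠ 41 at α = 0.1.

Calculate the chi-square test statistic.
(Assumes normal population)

Answer: χ² = 137.0137, reject H₀

Derivation:
df = n - 1 = 78
χ² = (n-1)s²/σ₀² = 78×72.02/41 = 137.0137
Critical values: χ²_{0.95,78} = 58.654, χ²_{0.05,78} = 99.617
Rejection region: χ² < 58.654 or χ² > 99.617
Decision: reject H₀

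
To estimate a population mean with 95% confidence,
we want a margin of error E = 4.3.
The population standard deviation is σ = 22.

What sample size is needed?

z_0.025 = 1.960
n = (z×σ/E)² = (1.960×22/4.3)²
n = 100.5589
Round up: n = 101

Answer: n = 101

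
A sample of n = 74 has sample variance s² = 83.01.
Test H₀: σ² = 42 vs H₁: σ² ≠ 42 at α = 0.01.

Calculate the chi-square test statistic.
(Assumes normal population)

df = n - 1 = 73
χ² = (n-1)s²/σ₀² = 73×83.01/42 = 144.2793
Critical values: χ²_{0.995,73} = 45.629, χ²_{0.005,73} = 107.862
Rejection region: χ² < 45.629 or χ² > 107.862
Decision: reject H₀

Answer: χ² = 144.2793, reject H₀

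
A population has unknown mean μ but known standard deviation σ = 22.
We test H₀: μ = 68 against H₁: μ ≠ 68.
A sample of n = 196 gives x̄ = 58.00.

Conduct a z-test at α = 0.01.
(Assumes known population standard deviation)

Answer: z = -6.3638, reject H₀

Derivation:
Standard error: SE = σ/√n = 22/√196 = 1.5714
z-statistic: z = (x̄ - μ₀)/SE = (58.00 - 68)/1.5714 = -6.3638
Critical value: ±2.576
p-value < 0.0001
Decision: reject H₀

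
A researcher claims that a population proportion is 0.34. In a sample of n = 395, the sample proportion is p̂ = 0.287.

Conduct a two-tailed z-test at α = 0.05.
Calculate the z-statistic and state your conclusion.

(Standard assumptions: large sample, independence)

Answer: z = -2.2236, reject H₀

Derivation:
H₀: p = 0.34, H₁: p ≠ 0.34
Standard error: SE = √(p₀(1-p₀)/n) = √(0.34×0.66/395) = 0.023835
z-statistic: z = (p̂ - p₀)/SE = (0.287 - 0.34)/0.023835 = -2.2236
Critical value: z_0.025 = ±1.960
p-value = 0.0262
Decision: reject H₀ at α = 0.05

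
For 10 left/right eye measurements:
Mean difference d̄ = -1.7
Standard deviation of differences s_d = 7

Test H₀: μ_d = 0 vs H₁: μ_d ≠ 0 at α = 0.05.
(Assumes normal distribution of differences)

Answer: t = -0.7680, fail to reject H₀

Derivation:
df = n - 1 = 9
SE = s_d/√n = 7/√10 = 2.2136
t = d̄/SE = -1.7/2.2136 = -0.7680
Critical value: t_{0.025,9} = ±2.262
p-value ≈ 0.4622
Decision: fail to reject H₀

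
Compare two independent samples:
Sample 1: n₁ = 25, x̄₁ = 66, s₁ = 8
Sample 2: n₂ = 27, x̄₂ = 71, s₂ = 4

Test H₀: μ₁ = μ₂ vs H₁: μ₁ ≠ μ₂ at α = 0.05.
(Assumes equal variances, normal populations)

Pooled variance: s²_p = [24×8² + 26×4²]/(50) = 39.0400
s_p = 6.2482
SE = s_p×√(1/n₁ + 1/n₂) = 6.2482×√(1/25 + 1/27) = 1.7342
t = (x̄₁ - x̄₂)/SE = (66 - 71)/1.7342 = -2.8832
df = 50, t-critical = ±2.009
Decision: reject H₀

Answer: t = -2.8832, reject H₀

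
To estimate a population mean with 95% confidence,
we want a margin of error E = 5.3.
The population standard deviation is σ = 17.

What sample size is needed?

z_0.025 = 1.960
n = (z×σ/E)² = (1.960×17/5.3)²
n = 39.5238
Round up: n = 40

Answer: n = 40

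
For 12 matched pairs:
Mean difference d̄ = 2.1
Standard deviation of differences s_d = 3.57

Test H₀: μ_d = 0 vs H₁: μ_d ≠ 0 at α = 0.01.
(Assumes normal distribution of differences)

df = n - 1 = 11
SE = s_d/√n = 3.57/√12 = 1.0306
t = d̄/SE = 2.1/1.0306 = 2.0376
Critical value: t_{0.005,11} = ±3.106
p-value ≈ 0.0664
Decision: fail to reject H₀

Answer: t = 2.0376, fail to reject H₀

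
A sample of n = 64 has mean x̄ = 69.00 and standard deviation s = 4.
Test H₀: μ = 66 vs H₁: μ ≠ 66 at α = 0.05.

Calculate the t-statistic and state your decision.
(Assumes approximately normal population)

Answer: t = 6.0000, reject H₀

Derivation:
df = n - 1 = 63
SE = s/√n = 4/√64 = 0.5000
t = (x̄ - μ₀)/SE = (69.00 - 66)/0.5000 = 6.0000
Critical value: t_{0.025,63} = ±1.998
p-value < 0.0001
Decision: reject H₀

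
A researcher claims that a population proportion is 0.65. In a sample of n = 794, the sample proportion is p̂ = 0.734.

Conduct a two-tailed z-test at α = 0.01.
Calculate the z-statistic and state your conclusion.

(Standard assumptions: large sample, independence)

H₀: p = 0.65, H₁: p ≠ 0.65
Standard error: SE = √(p₀(1-p₀)/n) = √(0.65×0.35/794) = 0.016927
z-statistic: z = (p̂ - p₀)/SE = (0.734 - 0.65)/0.016927 = 4.9625
Critical value: z_0.005 = ±2.576
p-value < 0.0001
Decision: reject H₀ at α = 0.01

Answer: z = 4.9625, reject H₀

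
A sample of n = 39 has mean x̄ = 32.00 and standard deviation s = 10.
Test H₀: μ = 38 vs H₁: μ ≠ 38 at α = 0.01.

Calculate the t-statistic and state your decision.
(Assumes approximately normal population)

Answer: t = -3.7470, reject H₀

Derivation:
df = n - 1 = 38
SE = s/√n = 10/√39 = 1.6013
t = (x̄ - μ₀)/SE = (32.00 - 38)/1.6013 = -3.7470
Critical value: t_{0.005,38} = ±2.712
p-value ≈ 0.0006
Decision: reject H₀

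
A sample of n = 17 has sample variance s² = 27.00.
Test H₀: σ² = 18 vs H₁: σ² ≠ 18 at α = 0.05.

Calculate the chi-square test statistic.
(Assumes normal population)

Answer: χ² = 24.0000, fail to reject H₀

Derivation:
df = n - 1 = 16
χ² = (n-1)s²/σ₀² = 16×27.00/18 = 24.0000
Critical values: χ²_{0.975,16} = 6.908, χ²_{0.025,16} = 28.845
Rejection region: χ² < 6.908 or χ² > 28.845
Decision: fail to reject H₀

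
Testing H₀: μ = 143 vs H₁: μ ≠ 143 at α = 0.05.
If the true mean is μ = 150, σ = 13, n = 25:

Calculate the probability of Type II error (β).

SE = σ/√n = 13/√25 = 2.6000
Critical values: μ₀ ± z_0.025×SE = 143 ± 1.960×2.6000
Acceptance region: (137.9040, 148.0960)
Under H₁ (μ = 150): z_high = (148.0960 - 150)/2.6000 = -0.7323, z_low = (137.9040 - 150)/2.6000 = -4.6523
β = P(not reject | H₁) = Φ(-0.7323) - Φ(-4.6523) ≈ 0.2320

Answer: β ≈ 0.2320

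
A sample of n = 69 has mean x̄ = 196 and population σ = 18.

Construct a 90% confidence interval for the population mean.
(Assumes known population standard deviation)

Answer: (192.4354, 199.5646)

Derivation:
Confidence level: 90%, α = 0.1
z_0.05 = 1.645
SE = σ/√n = 18/√69 = 2.1669
Margin of error = 1.645 × 2.1669 = 3.5646
CI: x̄ ± margin = 196 ± 3.5646
CI: (192.4354, 199.5646)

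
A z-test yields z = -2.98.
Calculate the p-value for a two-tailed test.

For z = -2.98:
p = 2×P(Z > |-2.98|) = 2×(1 - Φ(2.98)) = 0.0029

Answer: p-value ≈ 0.0029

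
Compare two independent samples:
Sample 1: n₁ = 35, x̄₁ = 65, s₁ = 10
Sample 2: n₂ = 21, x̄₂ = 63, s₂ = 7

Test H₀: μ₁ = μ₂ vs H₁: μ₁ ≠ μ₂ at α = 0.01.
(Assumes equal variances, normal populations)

Answer: t = 0.8045, fail to reject H₀

Derivation:
Pooled variance: s²_p = [34×10² + 20×7²]/(54) = 81.1111
s_p = 9.0062
SE = s_p×√(1/n₁ + 1/n₂) = 9.0062×√(1/35 + 1/21) = 2.4859
t = (x̄₁ - x̄₂)/SE = (65 - 63)/2.4859 = 0.8045
df = 54, t-critical = ±2.670
Decision: fail to reject H₀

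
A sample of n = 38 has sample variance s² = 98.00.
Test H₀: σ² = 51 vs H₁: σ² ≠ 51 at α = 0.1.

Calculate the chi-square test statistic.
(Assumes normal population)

Answer: χ² = 71.0980, reject H₀

Derivation:
df = n - 1 = 37
χ² = (n-1)s²/σ₀² = 37×98.00/51 = 71.0980
Critical values: χ²_{0.95,37} = 24.075, χ²_{0.05,37} = 52.192
Rejection region: χ² < 24.075 or χ² > 52.192
Decision: reject H₀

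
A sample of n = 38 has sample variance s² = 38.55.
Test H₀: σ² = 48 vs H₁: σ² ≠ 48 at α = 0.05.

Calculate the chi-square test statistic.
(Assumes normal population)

Answer: χ² = 29.7156, fail to reject H₀

Derivation:
df = n - 1 = 37
χ² = (n-1)s²/σ₀² = 37×38.55/48 = 29.7156
Critical values: χ²_{0.975,37} = 22.106, χ²_{0.025,37} = 55.668
Rejection region: χ² < 22.106 or χ² > 55.668
Decision: fail to reject H₀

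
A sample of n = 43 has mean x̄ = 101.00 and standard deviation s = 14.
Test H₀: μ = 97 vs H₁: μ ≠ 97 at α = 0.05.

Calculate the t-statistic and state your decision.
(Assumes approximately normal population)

Answer: t = 1.8735, fail to reject H₀

Derivation:
df = n - 1 = 42
SE = s/√n = 14/√43 = 2.1350
t = (x̄ - μ₀)/SE = (101.00 - 97)/2.1350 = 1.8735
Critical value: t_{0.025,42} = ±2.018
p-value ≈ 0.0680
Decision: fail to reject H₀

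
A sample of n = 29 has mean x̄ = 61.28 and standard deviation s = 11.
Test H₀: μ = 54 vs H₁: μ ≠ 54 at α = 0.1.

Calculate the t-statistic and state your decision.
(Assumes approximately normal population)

df = n - 1 = 28
SE = s/√n = 11/√29 = 2.0426
t = (x̄ - μ₀)/SE = (61.28 - 54)/2.0426 = 3.5641
Critical value: t_{0.05,28} = ±1.701
p-value ≈ 0.0013
Decision: reject H₀

Answer: t = 3.5641, reject H₀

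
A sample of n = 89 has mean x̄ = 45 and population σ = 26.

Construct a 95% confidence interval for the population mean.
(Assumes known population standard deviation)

Confidence level: 95%, α = 0.05
z_0.025 = 1.960
SE = σ/√n = 26/√89 = 2.7560
Margin of error = 1.960 × 2.7560 = 5.4018
CI: x̄ ± margin = 45 ± 5.4018
CI: (39.5982, 50.4018)

Answer: (39.5982, 50.4018)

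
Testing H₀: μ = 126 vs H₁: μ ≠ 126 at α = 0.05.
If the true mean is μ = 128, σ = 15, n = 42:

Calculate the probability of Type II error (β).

SE = σ/√n = 15/√42 = 2.3146
Critical values: μ₀ ± z_0.025×SE = 126 ± 1.960×2.3146
Acceptance region: (121.4634, 130.5366)
Under H₁ (μ = 128): z_high = (130.5366 - 128)/2.3146 = 1.0959, z_low = (121.4634 - 128)/2.3146 = -2.8241
β = P(not reject | H₁) = Φ(1.0959) - Φ(-2.8241) ≈ 0.8611

Answer: β ≈ 0.8611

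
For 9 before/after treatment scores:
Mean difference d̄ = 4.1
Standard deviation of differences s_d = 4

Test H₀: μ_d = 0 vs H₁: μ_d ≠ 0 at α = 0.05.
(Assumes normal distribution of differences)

Answer: t = 3.0751, reject H₀

Derivation:
df = n - 1 = 8
SE = s_d/√n = 4/√9 = 1.3333
t = d̄/SE = 4.1/1.3333 = 3.0751
Critical value: t_{0.025,8} = ±2.306
p-value ≈ 0.0152
Decision: reject H₀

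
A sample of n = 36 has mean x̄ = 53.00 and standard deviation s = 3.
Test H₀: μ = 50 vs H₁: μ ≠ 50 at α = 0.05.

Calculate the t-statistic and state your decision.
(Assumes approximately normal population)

df = n - 1 = 35
SE = s/√n = 3/√36 = 0.5000
t = (x̄ - μ₀)/SE = (53.00 - 50)/0.5000 = 6.0000
Critical value: t_{0.025,35} = ±2.030
p-value < 0.0001
Decision: reject H₀

Answer: t = 6.0000, reject H₀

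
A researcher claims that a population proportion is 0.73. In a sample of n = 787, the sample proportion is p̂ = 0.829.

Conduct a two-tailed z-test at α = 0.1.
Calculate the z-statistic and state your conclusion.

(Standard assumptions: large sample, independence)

Answer: z = 6.2559, reject H₀

Derivation:
H₀: p = 0.73, H₁: p ≠ 0.73
Standard error: SE = √(p₀(1-p₀)/n) = √(0.73×0.27/787) = 0.015825
z-statistic: z = (p̂ - p₀)/SE = (0.829 - 0.73)/0.015825 = 6.2559
Critical value: z_0.05 = ±1.645
p-value < 0.0001
Decision: reject H₀ at α = 0.1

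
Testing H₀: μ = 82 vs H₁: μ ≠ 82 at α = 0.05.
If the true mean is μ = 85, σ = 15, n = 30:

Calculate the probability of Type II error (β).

Answer: β ≈ 0.8052

Derivation:
SE = σ/√n = 15/√30 = 2.7386
Critical values: μ₀ ± z_0.025×SE = 82 ± 1.960×2.7386
Acceptance region: (76.6323, 87.3677)
Under H₁ (μ = 85): z_high = (87.3677 - 85)/2.7386 = 0.8646, z_low = (76.6323 - 85)/2.7386 = -3.0555
β = P(not reject | H₁) = Φ(0.8646) - Φ(-3.0555) ≈ 0.8052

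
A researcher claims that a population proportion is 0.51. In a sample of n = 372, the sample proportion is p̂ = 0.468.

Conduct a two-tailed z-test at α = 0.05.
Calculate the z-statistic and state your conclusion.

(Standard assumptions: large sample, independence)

H₀: p = 0.51, H₁: p ≠ 0.51
Standard error: SE = √(p₀(1-p₀)/n) = √(0.51×0.49/372) = 0.025919
z-statistic: z = (p̂ - p₀)/SE = (0.468 - 0.51)/0.025919 = -1.6204
Critical value: z_0.025 = ±1.960
p-value = 0.1051
Decision: fail to reject H₀ at α = 0.05

Answer: z = -1.6204, fail to reject H₀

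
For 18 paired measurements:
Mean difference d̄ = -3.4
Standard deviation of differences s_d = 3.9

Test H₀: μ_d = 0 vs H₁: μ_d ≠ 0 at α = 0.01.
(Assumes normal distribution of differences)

df = n - 1 = 17
SE = s_d/√n = 3.9/√18 = 0.9192
t = d̄/SE = -3.4/0.9192 = -3.6989
Critical value: t_{0.005,17} = ±2.898
p-value ≈ 0.0018
Decision: reject H₀

Answer: t = -3.6989, reject H₀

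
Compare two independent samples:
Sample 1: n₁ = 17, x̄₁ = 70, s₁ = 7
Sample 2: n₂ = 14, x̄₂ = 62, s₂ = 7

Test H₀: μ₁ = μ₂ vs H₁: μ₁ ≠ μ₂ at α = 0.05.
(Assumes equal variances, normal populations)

Pooled variance: s²_p = [16×7² + 13×7²]/(29) = 49.0000
s_p = 7.0000
SE = s_p×√(1/n₁ + 1/n₂) = 7.0000×√(1/17 + 1/14) = 2.5263
t = (x̄₁ - x̄₂)/SE = (70 - 62)/2.5263 = 3.1667
df = 29, t-critical = ±2.045
Decision: reject H₀

Answer: t = 3.1667, reject H₀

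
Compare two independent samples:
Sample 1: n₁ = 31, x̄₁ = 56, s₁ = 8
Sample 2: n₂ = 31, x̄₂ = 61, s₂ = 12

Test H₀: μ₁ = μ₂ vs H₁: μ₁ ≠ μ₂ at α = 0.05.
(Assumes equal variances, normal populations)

Answer: t = -1.9303, fail to reject H₀

Derivation:
Pooled variance: s²_p = [30×8² + 30×12²]/(60) = 104.0000
s_p = 10.1980
SE = s_p×√(1/n₁ + 1/n₂) = 10.1980×√(1/31 + 1/31) = 2.5903
t = (x̄₁ - x̄₂)/SE = (56 - 61)/2.5903 = -1.9303
df = 60, t-critical = ±2.000
Decision: fail to reject H₀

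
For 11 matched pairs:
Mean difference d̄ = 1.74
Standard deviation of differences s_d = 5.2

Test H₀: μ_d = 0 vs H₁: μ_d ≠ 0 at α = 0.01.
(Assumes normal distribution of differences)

df = n - 1 = 10
SE = s_d/√n = 5.2/√11 = 1.5679
t = d̄/SE = 1.74/1.5679 = 1.1098
Critical value: t_{0.005,10} = ±3.169
p-value ≈ 0.2931
Decision: fail to reject H₀

Answer: t = 1.1098, fail to reject H₀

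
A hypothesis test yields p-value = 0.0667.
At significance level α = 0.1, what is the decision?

Answer: reject H₀

Derivation:
Compare p-value to α:
0.0667 < 0.1
Decision: reject H₀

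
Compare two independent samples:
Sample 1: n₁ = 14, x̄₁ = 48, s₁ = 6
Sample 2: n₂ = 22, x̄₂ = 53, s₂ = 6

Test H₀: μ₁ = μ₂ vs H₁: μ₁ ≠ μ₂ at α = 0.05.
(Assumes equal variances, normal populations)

Pooled variance: s²_p = [13×6² + 21×6²]/(34) = 36.0000
s_p = 6.0000
SE = s_p×√(1/n₁ + 1/n₂) = 6.0000×√(1/14 + 1/22) = 2.0513
t = (x̄₁ - x̄₂)/SE = (48 - 53)/2.0513 = -2.4375
df = 34, t-critical = ±2.032
Decision: reject H₀

Answer: t = -2.4375, reject H₀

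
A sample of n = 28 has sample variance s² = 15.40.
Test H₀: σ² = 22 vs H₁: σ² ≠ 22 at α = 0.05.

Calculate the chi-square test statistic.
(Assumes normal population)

Answer: χ² = 18.9000, fail to reject H₀

Derivation:
df = n - 1 = 27
χ² = (n-1)s²/σ₀² = 27×15.40/22 = 18.9000
Critical values: χ²_{0.975,27} = 14.573, χ²_{0.025,27} = 43.195
Rejection region: χ² < 14.573 or χ² > 43.195
Decision: fail to reject H₀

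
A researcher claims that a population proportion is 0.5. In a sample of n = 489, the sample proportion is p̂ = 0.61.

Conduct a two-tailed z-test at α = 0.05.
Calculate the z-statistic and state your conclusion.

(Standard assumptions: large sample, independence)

H₀: p = 0.5, H₁: p ≠ 0.5
Standard error: SE = √(p₀(1-p₀)/n) = √(0.5×0.5/489) = 0.022611
z-statistic: z = (p̂ - p₀)/SE = (0.61 - 0.5)/0.022611 = 4.8649
Critical value: z_0.025 = ±1.960
p-value < 0.0001
Decision: reject H₀ at α = 0.05

Answer: z = 4.8649, reject H₀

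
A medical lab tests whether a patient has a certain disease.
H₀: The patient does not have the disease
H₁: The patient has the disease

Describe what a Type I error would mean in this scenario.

Type I error: rejecting H₀ when it is actually true (false positive).
Type II error: failing to reject H₀ when H₁ is actually true (false negative).

Answer: Diagnosing a healthy patient as having the disease (false positive)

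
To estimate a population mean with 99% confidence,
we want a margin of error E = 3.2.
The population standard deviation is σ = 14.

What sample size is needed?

Answer: n = 128

Derivation:
z_0.005 = 2.576
n = (z×σ/E)² = (2.576×14/3.2)²
n = 127.0129
Round up: n = 128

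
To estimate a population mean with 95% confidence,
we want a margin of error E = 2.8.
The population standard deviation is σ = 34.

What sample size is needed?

Answer: n = 567

Derivation:
z_0.025 = 1.960
n = (z×σ/E)² = (1.960×34/2.8)²
n = 566.4400
Round up: n = 567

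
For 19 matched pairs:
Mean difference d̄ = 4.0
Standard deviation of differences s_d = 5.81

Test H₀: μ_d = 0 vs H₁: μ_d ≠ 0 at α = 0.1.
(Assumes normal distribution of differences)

df = n - 1 = 18
SE = s_d/√n = 5.81/√19 = 1.3329
t = d̄/SE = 4.0/1.3329 = 3.0010
Critical value: t_{0.05,18} = ±1.734
p-value ≈ 0.0077
Decision: reject H₀

Answer: t = 3.0010, reject H₀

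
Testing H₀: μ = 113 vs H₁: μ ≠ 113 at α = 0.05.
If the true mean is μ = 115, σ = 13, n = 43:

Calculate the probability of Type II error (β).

Answer: β ≈ 0.8278

Derivation:
SE = σ/√n = 13/√43 = 1.9825
Critical values: μ₀ ± z_0.025×SE = 113 ± 1.960×1.9825
Acceptance region: (109.1143, 116.8857)
Under H₁ (μ = 115): z_high = (116.8857 - 115)/1.9825 = 0.9512, z_low = (109.1143 - 115)/1.9825 = -2.9688
β = P(not reject | H₁) = Φ(0.9512) - Φ(-2.9688) ≈ 0.8278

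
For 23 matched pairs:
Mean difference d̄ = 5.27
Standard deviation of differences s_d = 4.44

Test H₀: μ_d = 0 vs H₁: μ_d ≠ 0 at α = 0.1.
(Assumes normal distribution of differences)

Answer: t = 5.6924, reject H₀

Derivation:
df = n - 1 = 22
SE = s_d/√n = 4.44/√23 = 0.9258
t = d̄/SE = 5.27/0.9258 = 5.6924
Critical value: t_{0.05,22} = ±1.717
p-value < 0.0001
Decision: reject H₀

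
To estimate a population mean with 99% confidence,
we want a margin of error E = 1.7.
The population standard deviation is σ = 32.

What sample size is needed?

Answer: n = 2352

Derivation:
z_0.005 = 2.576
n = (z×σ/E)² = (2.576×32/1.7)²
n = 2351.2231
Round up: n = 2352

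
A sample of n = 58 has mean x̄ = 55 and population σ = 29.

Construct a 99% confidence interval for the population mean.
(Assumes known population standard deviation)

Confidence level: 99%, α = 0.01
z_0.005 = 2.576
SE = σ/√n = 29/√58 = 3.8079
Margin of error = 2.576 × 3.8079 = 9.8092
CI: x̄ ± margin = 55 ± 9.8092
CI: (45.1908, 64.8092)

Answer: (45.1908, 64.8092)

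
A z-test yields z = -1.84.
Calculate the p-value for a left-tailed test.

Answer: p-value ≈ 0.0329

Derivation:
For z = -1.84:
p = P(Z < -1.84) = Φ(-1.84) = 0.0329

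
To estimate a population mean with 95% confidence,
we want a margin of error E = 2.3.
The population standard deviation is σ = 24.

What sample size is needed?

Answer: n = 419

Derivation:
z_0.025 = 1.960
n = (z×σ/E)² = (1.960×24/2.3)²
n = 418.2914
Round up: n = 419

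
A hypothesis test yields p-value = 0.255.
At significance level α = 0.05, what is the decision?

Answer: fail to reject H₀

Derivation:
Compare p-value to α:
0.255 ≥ 0.05
Decision: fail to reject H₀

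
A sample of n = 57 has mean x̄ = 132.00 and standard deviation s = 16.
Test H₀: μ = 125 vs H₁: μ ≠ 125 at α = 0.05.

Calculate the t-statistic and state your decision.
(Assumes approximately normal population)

Answer: t = 3.3030, reject H₀

Derivation:
df = n - 1 = 56
SE = s/√n = 16/√57 = 2.1193
t = (x̄ - μ₀)/SE = (132.00 - 125)/2.1193 = 3.3030
Critical value: t_{0.025,56} = ±2.003
p-value ≈ 0.0017
Decision: reject H₀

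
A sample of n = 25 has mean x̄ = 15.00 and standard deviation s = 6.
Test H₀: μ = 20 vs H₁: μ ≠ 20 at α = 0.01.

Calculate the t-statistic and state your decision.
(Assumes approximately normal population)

df = n - 1 = 24
SE = s/√n = 6/√25 = 1.2000
t = (x̄ - μ₀)/SE = (15.00 - 20)/1.2000 = -4.1667
Critical value: t_{0.005,24} = ±2.797
p-value ≈ 0.0003
Decision: reject H₀

Answer: t = -4.1667, reject H₀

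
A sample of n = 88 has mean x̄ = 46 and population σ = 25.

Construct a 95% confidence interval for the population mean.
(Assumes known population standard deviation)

Confidence level: 95%, α = 0.05
z_0.025 = 1.960
SE = σ/√n = 25/√88 = 2.6650
Margin of error = 1.960 × 2.6650 = 5.2234
CI: x̄ ± margin = 46 ± 5.2234
CI: (40.7766, 51.2234)

Answer: (40.7766, 51.2234)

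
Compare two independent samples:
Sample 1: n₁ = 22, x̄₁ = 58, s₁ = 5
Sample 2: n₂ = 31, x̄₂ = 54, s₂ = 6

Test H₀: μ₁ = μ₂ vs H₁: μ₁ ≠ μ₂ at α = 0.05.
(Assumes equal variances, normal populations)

Answer: t = 2.5577, reject H₀

Derivation:
Pooled variance: s²_p = [21×5² + 30×6²]/(51) = 31.4706
s_p = 5.6099
SE = s_p×√(1/n₁ + 1/n₂) = 5.6099×√(1/22 + 1/31) = 1.5639
t = (x̄₁ - x̄₂)/SE = (58 - 54)/1.5639 = 2.5577
df = 51, t-critical = ±2.008
Decision: reject H₀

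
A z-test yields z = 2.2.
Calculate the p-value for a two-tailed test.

Answer: p-value ≈ 0.0278

Derivation:
For z = 2.2:
p = 2×P(Z > |2.2|) = 2×(1 - Φ(2.2)) = 0.0278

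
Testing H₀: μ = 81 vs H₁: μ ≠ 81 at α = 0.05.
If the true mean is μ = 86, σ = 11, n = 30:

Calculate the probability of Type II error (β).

SE = σ/√n = 11/√30 = 2.0083
Critical values: μ₀ ± z_0.025×SE = 81 ± 1.960×2.0083
Acceptance region: (77.0637, 84.9363)
Under H₁ (μ = 86): z_high = (84.9363 - 86)/2.0083 = -0.5297, z_low = (77.0637 - 86)/2.0083 = -4.4497
β = P(not reject | H₁) = Φ(-0.5297) - Φ(-4.4497) ≈ 0.2982

Answer: β ≈ 0.2982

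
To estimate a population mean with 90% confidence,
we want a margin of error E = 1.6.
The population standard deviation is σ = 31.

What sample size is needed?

Answer: n = 1016

Derivation:
z_0.05 = 1.645
n = (z×σ/E)² = (1.645×31/1.6)²
n = 1015.8164
Round up: n = 1016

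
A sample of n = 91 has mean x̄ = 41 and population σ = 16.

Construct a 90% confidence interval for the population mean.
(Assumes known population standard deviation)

Confidence level: 90%, α = 0.1
z_0.05 = 1.645
SE = σ/√n = 16/√91 = 1.6773
Margin of error = 1.645 × 1.6773 = 2.7592
CI: x̄ ± margin = 41 ± 2.7592
CI: (38.2408, 43.7592)

Answer: (38.2408, 43.7592)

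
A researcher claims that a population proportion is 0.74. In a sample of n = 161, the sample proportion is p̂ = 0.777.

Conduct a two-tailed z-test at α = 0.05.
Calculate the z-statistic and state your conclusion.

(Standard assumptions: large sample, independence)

Answer: z = 1.0703, fail to reject H₀

Derivation:
H₀: p = 0.74, H₁: p ≠ 0.74
Standard error: SE = √(p₀(1-p₀)/n) = √(0.74×0.26/161) = 0.034569
z-statistic: z = (p̂ - p₀)/SE = (0.777 - 0.74)/0.034569 = 1.0703
Critical value: z_0.025 = ±1.960
p-value = 0.2845
Decision: fail to reject H₀ at α = 0.05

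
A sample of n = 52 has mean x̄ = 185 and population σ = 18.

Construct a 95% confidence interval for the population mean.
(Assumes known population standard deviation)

Confidence level: 95%, α = 0.05
z_0.025 = 1.960
SE = σ/√n = 18/√52 = 2.4962
Margin of error = 1.960 × 2.4962 = 4.8926
CI: x̄ ± margin = 185 ± 4.8926
CI: (180.1074, 189.8926)

Answer: (180.1074, 189.8926)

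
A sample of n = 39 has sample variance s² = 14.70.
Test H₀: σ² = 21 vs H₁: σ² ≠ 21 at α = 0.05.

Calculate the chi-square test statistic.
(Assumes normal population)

Answer: χ² = 26.6000, fail to reject H₀

Derivation:
df = n - 1 = 38
χ² = (n-1)s²/σ₀² = 38×14.70/21 = 26.6000
Critical values: χ²_{0.975,38} = 22.878, χ²_{0.025,38} = 56.896
Rejection region: χ² < 22.878 or χ² > 56.896
Decision: fail to reject H₀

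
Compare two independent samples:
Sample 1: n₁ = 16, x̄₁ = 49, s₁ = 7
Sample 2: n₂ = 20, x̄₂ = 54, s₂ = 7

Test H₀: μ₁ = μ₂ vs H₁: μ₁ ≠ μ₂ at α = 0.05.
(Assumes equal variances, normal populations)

Pooled variance: s²_p = [15×7² + 19×7²]/(34) = 49.0000
s_p = 7.0000
SE = s_p×√(1/n₁ + 1/n₂) = 7.0000×√(1/16 + 1/20) = 2.3479
t = (x̄₁ - x̄₂)/SE = (49 - 54)/2.3479 = -2.1296
df = 34, t-critical = ±2.032
Decision: reject H₀

Answer: t = -2.1296, reject H₀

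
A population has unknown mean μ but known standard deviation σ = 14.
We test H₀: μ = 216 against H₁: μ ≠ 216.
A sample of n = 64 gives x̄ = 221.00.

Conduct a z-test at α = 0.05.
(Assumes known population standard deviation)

Answer: z = 2.8571, reject H₀

Derivation:
Standard error: SE = σ/√n = 14/√64 = 1.7500
z-statistic: z = (x̄ - μ₀)/SE = (221.00 - 216)/1.7500 = 2.8571
Critical value: ±1.960
p-value = 0.0043
Decision: reject H₀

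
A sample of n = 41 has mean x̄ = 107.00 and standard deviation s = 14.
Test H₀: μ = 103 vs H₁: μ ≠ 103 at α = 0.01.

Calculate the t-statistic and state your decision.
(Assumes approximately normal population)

df = n - 1 = 40
SE = s/√n = 14/√41 = 2.1864
t = (x̄ - μ₀)/SE = (107.00 - 103)/2.1864 = 1.8295
Critical value: t_{0.005,40} = ±2.704
p-value ≈ 0.0748
Decision: fail to reject H₀

Answer: t = 1.8295, fail to reject H₀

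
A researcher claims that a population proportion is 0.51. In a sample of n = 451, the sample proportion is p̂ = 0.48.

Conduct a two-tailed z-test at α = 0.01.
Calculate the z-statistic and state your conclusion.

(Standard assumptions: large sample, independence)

Answer: z = -1.2745, fail to reject H₀

Derivation:
H₀: p = 0.51, H₁: p ≠ 0.51
Standard error: SE = √(p₀(1-p₀)/n) = √(0.51×0.49/451) = 0.023539
z-statistic: z = (p̂ - p₀)/SE = (0.48 - 0.51)/0.023539 = -1.2745
Critical value: z_0.005 = ±2.576
p-value = 0.2025
Decision: fail to reject H₀ at α = 0.01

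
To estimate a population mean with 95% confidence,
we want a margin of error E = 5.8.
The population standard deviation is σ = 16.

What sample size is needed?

z_0.025 = 1.960
n = (z×σ/E)² = (1.960×16/5.8)²
n = 29.2345
Round up: n = 30

Answer: n = 30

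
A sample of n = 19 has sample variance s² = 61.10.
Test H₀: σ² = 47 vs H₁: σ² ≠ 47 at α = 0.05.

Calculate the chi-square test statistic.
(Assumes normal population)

df = n - 1 = 18
χ² = (n-1)s²/σ₀² = 18×61.10/47 = 23.4000
Critical values: χ²_{0.975,18} = 8.231, χ²_{0.025,18} = 31.526
Rejection region: χ² < 8.231 or χ² > 31.526
Decision: fail to reject H₀

Answer: χ² = 23.4000, fail to reject H₀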